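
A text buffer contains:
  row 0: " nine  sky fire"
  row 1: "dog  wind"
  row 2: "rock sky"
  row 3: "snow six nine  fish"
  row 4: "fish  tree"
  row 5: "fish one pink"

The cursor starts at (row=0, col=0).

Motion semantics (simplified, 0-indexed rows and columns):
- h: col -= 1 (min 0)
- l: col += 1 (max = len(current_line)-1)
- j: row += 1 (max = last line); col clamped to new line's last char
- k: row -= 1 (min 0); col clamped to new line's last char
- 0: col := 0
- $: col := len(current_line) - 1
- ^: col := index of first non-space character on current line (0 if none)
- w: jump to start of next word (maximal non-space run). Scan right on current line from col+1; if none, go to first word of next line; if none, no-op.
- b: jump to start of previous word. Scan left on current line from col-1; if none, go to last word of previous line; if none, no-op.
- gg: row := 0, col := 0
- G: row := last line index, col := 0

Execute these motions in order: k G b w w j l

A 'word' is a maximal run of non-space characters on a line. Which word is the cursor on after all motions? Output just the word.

Answer: one

Derivation:
After 1 (k): row=0 col=0 char='_'
After 2 (G): row=5 col=0 char='f'
After 3 (b): row=4 col=6 char='t'
After 4 (w): row=5 col=0 char='f'
After 5 (w): row=5 col=5 char='o'
After 6 (j): row=5 col=5 char='o'
After 7 (l): row=5 col=6 char='n'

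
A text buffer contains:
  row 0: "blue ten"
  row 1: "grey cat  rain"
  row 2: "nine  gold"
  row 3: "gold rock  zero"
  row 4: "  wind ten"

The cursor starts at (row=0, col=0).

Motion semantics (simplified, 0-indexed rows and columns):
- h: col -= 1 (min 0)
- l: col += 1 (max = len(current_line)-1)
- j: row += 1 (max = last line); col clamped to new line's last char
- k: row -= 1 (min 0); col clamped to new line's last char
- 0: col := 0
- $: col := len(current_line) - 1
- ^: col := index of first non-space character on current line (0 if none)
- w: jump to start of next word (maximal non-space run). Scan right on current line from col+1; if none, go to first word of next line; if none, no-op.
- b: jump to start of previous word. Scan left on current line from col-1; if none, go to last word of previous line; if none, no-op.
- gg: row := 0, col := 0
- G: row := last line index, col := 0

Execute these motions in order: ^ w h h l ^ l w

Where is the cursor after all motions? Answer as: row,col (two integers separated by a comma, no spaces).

After 1 (^): row=0 col=0 char='b'
After 2 (w): row=0 col=5 char='t'
After 3 (h): row=0 col=4 char='_'
After 4 (h): row=0 col=3 char='e'
After 5 (l): row=0 col=4 char='_'
After 6 (^): row=0 col=0 char='b'
After 7 (l): row=0 col=1 char='l'
After 8 (w): row=0 col=5 char='t'

Answer: 0,5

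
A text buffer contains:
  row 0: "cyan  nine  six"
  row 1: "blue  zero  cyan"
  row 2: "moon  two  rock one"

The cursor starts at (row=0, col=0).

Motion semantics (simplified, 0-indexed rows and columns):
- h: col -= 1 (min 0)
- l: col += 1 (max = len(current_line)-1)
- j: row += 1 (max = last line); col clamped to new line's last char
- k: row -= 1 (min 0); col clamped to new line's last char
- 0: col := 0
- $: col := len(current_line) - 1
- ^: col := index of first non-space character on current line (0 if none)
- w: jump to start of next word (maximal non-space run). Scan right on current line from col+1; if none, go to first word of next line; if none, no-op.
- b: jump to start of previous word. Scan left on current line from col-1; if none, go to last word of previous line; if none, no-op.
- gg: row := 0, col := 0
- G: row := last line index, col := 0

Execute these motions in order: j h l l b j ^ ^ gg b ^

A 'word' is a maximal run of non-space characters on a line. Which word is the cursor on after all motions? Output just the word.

After 1 (j): row=1 col=0 char='b'
After 2 (h): row=1 col=0 char='b'
After 3 (l): row=1 col=1 char='l'
After 4 (l): row=1 col=2 char='u'
After 5 (b): row=1 col=0 char='b'
After 6 (j): row=2 col=0 char='m'
After 7 (^): row=2 col=0 char='m'
After 8 (^): row=2 col=0 char='m'
After 9 (gg): row=0 col=0 char='c'
After 10 (b): row=0 col=0 char='c'
After 11 (^): row=0 col=0 char='c'

Answer: cyan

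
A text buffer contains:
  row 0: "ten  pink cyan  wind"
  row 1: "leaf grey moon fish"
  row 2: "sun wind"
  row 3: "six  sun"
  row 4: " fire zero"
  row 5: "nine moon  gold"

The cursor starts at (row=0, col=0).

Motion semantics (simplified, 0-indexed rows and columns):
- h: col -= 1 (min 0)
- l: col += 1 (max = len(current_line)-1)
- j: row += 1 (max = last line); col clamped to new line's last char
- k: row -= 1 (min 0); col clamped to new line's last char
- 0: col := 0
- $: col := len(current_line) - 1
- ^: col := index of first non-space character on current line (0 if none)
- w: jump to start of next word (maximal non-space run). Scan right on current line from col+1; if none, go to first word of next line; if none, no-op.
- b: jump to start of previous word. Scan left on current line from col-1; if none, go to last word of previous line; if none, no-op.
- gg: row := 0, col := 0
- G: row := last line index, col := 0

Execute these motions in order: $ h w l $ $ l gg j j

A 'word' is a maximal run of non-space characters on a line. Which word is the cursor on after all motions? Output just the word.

After 1 ($): row=0 col=19 char='d'
After 2 (h): row=0 col=18 char='n'
After 3 (w): row=1 col=0 char='l'
After 4 (l): row=1 col=1 char='e'
After 5 ($): row=1 col=18 char='h'
After 6 ($): row=1 col=18 char='h'
After 7 (l): row=1 col=18 char='h'
After 8 (gg): row=0 col=0 char='t'
After 9 (j): row=1 col=0 char='l'
After 10 (j): row=2 col=0 char='s'

Answer: sun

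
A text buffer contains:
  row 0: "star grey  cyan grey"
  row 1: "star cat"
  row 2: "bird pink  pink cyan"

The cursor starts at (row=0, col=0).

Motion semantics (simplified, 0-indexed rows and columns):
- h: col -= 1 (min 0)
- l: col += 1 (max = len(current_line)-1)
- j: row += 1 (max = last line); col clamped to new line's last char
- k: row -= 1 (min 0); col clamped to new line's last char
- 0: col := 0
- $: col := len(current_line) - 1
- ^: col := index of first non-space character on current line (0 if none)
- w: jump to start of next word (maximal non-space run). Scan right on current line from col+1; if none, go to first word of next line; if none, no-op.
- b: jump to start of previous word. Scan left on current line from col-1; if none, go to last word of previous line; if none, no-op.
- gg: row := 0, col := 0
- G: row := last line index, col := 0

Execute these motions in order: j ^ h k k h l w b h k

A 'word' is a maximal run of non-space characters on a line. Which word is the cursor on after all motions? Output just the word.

After 1 (j): row=1 col=0 char='s'
After 2 (^): row=1 col=0 char='s'
After 3 (h): row=1 col=0 char='s'
After 4 (k): row=0 col=0 char='s'
After 5 (k): row=0 col=0 char='s'
After 6 (h): row=0 col=0 char='s'
After 7 (l): row=0 col=1 char='t'
After 8 (w): row=0 col=5 char='g'
After 9 (b): row=0 col=0 char='s'
After 10 (h): row=0 col=0 char='s'
After 11 (k): row=0 col=0 char='s'

Answer: star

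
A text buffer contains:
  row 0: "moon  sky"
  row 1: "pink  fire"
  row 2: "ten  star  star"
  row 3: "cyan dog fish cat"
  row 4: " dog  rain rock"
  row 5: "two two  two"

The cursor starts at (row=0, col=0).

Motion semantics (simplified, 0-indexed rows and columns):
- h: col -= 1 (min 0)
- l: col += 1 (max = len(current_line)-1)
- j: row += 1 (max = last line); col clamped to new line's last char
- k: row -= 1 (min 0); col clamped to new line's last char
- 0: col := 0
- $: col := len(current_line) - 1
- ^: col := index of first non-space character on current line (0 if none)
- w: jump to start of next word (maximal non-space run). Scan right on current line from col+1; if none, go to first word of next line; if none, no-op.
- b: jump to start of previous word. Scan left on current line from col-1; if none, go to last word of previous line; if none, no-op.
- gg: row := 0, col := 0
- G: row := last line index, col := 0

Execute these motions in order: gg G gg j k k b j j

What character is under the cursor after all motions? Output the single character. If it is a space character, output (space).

Answer: t

Derivation:
After 1 (gg): row=0 col=0 char='m'
After 2 (G): row=5 col=0 char='t'
After 3 (gg): row=0 col=0 char='m'
After 4 (j): row=1 col=0 char='p'
After 5 (k): row=0 col=0 char='m'
After 6 (k): row=0 col=0 char='m'
After 7 (b): row=0 col=0 char='m'
After 8 (j): row=1 col=0 char='p'
After 9 (j): row=2 col=0 char='t'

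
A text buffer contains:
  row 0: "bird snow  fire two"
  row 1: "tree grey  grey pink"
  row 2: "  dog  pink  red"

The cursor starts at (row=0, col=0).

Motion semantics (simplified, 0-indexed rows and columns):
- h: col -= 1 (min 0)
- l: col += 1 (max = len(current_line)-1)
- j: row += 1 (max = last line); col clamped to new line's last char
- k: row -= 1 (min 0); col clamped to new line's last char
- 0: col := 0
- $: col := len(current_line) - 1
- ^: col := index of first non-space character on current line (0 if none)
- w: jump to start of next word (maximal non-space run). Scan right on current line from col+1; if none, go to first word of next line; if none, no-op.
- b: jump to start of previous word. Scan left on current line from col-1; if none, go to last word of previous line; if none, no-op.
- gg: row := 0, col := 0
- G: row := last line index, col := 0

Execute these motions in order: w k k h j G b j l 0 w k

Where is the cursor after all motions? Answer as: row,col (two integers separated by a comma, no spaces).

After 1 (w): row=0 col=5 char='s'
After 2 (k): row=0 col=5 char='s'
After 3 (k): row=0 col=5 char='s'
After 4 (h): row=0 col=4 char='_'
After 5 (j): row=1 col=4 char='_'
After 6 (G): row=2 col=0 char='_'
After 7 (b): row=1 col=16 char='p'
After 8 (j): row=2 col=15 char='d'
After 9 (l): row=2 col=15 char='d'
After 10 (0): row=2 col=0 char='_'
After 11 (w): row=2 col=2 char='d'
After 12 (k): row=1 col=2 char='e'

Answer: 1,2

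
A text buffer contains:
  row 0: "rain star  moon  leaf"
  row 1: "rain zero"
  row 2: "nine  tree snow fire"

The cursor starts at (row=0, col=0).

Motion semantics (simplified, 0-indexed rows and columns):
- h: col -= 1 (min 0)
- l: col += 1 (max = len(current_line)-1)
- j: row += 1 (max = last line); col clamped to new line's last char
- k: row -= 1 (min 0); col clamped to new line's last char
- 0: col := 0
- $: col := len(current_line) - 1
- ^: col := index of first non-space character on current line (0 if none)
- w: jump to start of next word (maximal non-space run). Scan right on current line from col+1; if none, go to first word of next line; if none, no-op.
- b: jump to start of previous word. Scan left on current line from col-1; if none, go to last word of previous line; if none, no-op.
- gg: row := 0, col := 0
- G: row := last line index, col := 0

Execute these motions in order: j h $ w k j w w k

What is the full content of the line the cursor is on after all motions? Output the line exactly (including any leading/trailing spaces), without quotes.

Answer: rain zero

Derivation:
After 1 (j): row=1 col=0 char='r'
After 2 (h): row=1 col=0 char='r'
After 3 ($): row=1 col=8 char='o'
After 4 (w): row=2 col=0 char='n'
After 5 (k): row=1 col=0 char='r'
After 6 (j): row=2 col=0 char='n'
After 7 (w): row=2 col=6 char='t'
After 8 (w): row=2 col=11 char='s'
After 9 (k): row=1 col=8 char='o'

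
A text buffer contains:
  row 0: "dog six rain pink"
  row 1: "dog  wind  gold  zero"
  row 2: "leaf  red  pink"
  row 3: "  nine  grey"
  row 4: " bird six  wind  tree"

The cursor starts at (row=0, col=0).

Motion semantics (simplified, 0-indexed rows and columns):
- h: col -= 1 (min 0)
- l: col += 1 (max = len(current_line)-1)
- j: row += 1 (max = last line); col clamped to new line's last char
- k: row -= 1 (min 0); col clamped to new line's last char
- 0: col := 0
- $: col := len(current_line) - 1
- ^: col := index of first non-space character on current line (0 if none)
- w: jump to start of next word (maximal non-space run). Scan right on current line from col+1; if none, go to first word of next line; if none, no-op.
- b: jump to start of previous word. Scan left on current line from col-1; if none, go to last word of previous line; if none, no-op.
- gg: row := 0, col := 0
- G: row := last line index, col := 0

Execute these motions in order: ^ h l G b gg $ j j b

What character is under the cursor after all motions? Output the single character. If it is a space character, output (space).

After 1 (^): row=0 col=0 char='d'
After 2 (h): row=0 col=0 char='d'
After 3 (l): row=0 col=1 char='o'
After 4 (G): row=4 col=0 char='_'
After 5 (b): row=3 col=8 char='g'
After 6 (gg): row=0 col=0 char='d'
After 7 ($): row=0 col=16 char='k'
After 8 (j): row=1 col=16 char='_'
After 9 (j): row=2 col=14 char='k'
After 10 (b): row=2 col=11 char='p'

Answer: p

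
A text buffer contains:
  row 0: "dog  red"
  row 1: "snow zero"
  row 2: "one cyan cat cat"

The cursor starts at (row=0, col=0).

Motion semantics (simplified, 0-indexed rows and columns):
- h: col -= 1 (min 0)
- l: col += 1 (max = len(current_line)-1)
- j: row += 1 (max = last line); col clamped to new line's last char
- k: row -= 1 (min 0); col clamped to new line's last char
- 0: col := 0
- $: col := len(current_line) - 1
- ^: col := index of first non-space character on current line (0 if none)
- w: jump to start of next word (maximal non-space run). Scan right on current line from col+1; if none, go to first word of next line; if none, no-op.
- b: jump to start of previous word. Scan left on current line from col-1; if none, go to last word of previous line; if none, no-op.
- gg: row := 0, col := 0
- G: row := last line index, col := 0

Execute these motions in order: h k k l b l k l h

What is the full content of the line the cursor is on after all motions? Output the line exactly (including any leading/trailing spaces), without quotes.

Answer: dog  red

Derivation:
After 1 (h): row=0 col=0 char='d'
After 2 (k): row=0 col=0 char='d'
After 3 (k): row=0 col=0 char='d'
After 4 (l): row=0 col=1 char='o'
After 5 (b): row=0 col=0 char='d'
After 6 (l): row=0 col=1 char='o'
After 7 (k): row=0 col=1 char='o'
After 8 (l): row=0 col=2 char='g'
After 9 (h): row=0 col=1 char='o'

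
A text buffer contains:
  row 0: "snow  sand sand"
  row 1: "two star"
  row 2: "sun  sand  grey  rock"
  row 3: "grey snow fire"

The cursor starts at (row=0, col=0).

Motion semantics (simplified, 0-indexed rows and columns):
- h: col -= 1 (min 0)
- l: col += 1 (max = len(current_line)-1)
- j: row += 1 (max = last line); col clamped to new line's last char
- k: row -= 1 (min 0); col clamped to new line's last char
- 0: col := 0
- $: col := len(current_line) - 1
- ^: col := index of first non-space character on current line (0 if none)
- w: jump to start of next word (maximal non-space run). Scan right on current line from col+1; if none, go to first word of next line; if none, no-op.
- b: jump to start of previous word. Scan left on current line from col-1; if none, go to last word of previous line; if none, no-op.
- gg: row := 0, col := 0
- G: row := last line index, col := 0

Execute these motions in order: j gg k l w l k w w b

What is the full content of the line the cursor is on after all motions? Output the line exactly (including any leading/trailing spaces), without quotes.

Answer: snow  sand sand

Derivation:
After 1 (j): row=1 col=0 char='t'
After 2 (gg): row=0 col=0 char='s'
After 3 (k): row=0 col=0 char='s'
After 4 (l): row=0 col=1 char='n'
After 5 (w): row=0 col=6 char='s'
After 6 (l): row=0 col=7 char='a'
After 7 (k): row=0 col=7 char='a'
After 8 (w): row=0 col=11 char='s'
After 9 (w): row=1 col=0 char='t'
After 10 (b): row=0 col=11 char='s'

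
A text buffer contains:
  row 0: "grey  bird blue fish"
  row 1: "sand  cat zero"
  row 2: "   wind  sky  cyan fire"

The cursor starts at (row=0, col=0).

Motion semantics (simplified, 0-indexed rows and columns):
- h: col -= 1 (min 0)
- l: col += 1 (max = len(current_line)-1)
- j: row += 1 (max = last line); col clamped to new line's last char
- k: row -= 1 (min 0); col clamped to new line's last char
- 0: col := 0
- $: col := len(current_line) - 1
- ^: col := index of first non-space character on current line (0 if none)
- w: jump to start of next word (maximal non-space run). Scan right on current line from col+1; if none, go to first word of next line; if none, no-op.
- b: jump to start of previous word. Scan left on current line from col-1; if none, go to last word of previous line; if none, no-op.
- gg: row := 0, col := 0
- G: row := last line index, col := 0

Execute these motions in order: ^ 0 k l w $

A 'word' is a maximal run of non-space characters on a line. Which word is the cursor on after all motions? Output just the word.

Answer: fish

Derivation:
After 1 (^): row=0 col=0 char='g'
After 2 (0): row=0 col=0 char='g'
After 3 (k): row=0 col=0 char='g'
After 4 (l): row=0 col=1 char='r'
After 5 (w): row=0 col=6 char='b'
After 6 ($): row=0 col=19 char='h'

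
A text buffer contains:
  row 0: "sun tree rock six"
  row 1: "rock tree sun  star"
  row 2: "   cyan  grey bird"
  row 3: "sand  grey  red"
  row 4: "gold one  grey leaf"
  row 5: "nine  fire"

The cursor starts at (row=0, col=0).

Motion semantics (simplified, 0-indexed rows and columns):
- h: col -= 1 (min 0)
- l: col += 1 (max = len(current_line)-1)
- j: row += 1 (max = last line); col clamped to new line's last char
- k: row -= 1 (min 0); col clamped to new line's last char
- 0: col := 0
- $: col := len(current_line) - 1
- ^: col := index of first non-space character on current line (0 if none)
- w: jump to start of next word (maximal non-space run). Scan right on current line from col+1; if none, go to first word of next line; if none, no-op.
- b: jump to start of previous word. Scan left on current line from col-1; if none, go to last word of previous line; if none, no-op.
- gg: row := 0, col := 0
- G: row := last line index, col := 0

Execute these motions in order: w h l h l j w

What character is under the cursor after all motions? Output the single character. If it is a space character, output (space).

Answer: t

Derivation:
After 1 (w): row=0 col=4 char='t'
After 2 (h): row=0 col=3 char='_'
After 3 (l): row=0 col=4 char='t'
After 4 (h): row=0 col=3 char='_'
After 5 (l): row=0 col=4 char='t'
After 6 (j): row=1 col=4 char='_'
After 7 (w): row=1 col=5 char='t'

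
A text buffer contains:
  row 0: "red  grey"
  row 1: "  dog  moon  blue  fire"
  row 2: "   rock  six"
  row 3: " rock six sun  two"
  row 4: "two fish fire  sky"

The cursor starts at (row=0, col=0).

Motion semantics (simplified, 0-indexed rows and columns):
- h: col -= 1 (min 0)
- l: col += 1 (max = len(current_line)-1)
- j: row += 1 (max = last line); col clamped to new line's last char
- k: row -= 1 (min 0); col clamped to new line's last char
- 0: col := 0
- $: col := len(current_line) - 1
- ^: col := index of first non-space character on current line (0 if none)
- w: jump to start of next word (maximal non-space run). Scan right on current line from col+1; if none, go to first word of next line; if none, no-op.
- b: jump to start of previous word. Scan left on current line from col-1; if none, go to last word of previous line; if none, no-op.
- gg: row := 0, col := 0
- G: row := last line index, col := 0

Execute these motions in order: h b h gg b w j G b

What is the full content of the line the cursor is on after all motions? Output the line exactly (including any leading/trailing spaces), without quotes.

After 1 (h): row=0 col=0 char='r'
After 2 (b): row=0 col=0 char='r'
After 3 (h): row=0 col=0 char='r'
After 4 (gg): row=0 col=0 char='r'
After 5 (b): row=0 col=0 char='r'
After 6 (w): row=0 col=5 char='g'
After 7 (j): row=1 col=5 char='_'
After 8 (G): row=4 col=0 char='t'
After 9 (b): row=3 col=15 char='t'

Answer:  rock six sun  two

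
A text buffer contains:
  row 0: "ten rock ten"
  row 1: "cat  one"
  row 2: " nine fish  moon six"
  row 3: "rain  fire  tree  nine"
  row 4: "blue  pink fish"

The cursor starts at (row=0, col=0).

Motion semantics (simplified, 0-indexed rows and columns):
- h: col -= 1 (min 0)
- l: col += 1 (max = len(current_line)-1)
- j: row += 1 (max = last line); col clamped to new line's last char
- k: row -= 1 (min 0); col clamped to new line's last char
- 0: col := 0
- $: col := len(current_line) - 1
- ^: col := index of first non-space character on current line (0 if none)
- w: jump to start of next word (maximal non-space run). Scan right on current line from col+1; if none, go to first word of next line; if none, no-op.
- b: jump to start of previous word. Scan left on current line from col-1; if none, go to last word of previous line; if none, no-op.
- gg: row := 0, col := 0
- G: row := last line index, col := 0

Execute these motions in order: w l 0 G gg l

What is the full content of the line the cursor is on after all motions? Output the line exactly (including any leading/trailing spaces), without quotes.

Answer: ten rock ten

Derivation:
After 1 (w): row=0 col=4 char='r'
After 2 (l): row=0 col=5 char='o'
After 3 (0): row=0 col=0 char='t'
After 4 (G): row=4 col=0 char='b'
After 5 (gg): row=0 col=0 char='t'
After 6 (l): row=0 col=1 char='e'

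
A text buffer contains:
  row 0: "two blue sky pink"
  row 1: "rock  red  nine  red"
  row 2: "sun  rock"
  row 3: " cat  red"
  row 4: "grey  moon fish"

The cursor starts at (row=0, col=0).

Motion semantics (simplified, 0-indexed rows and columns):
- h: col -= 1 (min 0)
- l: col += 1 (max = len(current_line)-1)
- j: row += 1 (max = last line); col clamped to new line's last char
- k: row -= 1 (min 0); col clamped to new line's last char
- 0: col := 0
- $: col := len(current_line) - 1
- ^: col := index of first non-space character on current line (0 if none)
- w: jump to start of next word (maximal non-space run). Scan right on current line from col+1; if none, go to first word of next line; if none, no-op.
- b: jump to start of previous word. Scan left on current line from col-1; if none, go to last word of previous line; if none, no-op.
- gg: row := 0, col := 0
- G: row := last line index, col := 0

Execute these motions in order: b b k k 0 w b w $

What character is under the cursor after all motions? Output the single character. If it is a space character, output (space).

After 1 (b): row=0 col=0 char='t'
After 2 (b): row=0 col=0 char='t'
After 3 (k): row=0 col=0 char='t'
After 4 (k): row=0 col=0 char='t'
After 5 (0): row=0 col=0 char='t'
After 6 (w): row=0 col=4 char='b'
After 7 (b): row=0 col=0 char='t'
After 8 (w): row=0 col=4 char='b'
After 9 ($): row=0 col=16 char='k'

Answer: k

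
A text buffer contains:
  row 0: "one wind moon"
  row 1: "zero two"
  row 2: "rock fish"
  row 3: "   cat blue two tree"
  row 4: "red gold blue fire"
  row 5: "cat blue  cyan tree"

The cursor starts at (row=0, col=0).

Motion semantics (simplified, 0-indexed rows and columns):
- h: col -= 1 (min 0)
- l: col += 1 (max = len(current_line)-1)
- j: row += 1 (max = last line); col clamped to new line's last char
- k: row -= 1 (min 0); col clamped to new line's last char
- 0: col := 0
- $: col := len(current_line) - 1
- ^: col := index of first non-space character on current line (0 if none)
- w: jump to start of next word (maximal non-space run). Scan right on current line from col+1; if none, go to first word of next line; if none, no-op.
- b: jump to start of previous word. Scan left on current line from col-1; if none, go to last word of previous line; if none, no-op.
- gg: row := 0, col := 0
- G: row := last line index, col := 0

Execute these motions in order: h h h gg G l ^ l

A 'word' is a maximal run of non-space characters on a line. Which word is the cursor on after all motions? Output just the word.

Answer: cat

Derivation:
After 1 (h): row=0 col=0 char='o'
After 2 (h): row=0 col=0 char='o'
After 3 (h): row=0 col=0 char='o'
After 4 (gg): row=0 col=0 char='o'
After 5 (G): row=5 col=0 char='c'
After 6 (l): row=5 col=1 char='a'
After 7 (^): row=5 col=0 char='c'
After 8 (l): row=5 col=1 char='a'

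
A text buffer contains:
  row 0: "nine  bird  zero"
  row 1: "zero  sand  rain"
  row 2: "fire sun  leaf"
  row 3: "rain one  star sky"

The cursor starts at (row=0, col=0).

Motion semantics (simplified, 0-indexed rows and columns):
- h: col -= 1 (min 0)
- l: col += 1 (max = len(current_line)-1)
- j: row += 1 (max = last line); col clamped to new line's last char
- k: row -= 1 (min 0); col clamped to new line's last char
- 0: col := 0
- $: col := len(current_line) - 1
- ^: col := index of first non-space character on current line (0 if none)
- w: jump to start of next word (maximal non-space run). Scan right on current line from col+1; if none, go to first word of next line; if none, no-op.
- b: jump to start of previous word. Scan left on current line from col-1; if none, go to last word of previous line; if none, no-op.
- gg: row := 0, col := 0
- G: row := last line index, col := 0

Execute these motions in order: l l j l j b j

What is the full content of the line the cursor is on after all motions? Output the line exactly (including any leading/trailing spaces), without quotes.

After 1 (l): row=0 col=1 char='i'
After 2 (l): row=0 col=2 char='n'
After 3 (j): row=1 col=2 char='r'
After 4 (l): row=1 col=3 char='o'
After 5 (j): row=2 col=3 char='e'
After 6 (b): row=2 col=0 char='f'
After 7 (j): row=3 col=0 char='r'

Answer: rain one  star sky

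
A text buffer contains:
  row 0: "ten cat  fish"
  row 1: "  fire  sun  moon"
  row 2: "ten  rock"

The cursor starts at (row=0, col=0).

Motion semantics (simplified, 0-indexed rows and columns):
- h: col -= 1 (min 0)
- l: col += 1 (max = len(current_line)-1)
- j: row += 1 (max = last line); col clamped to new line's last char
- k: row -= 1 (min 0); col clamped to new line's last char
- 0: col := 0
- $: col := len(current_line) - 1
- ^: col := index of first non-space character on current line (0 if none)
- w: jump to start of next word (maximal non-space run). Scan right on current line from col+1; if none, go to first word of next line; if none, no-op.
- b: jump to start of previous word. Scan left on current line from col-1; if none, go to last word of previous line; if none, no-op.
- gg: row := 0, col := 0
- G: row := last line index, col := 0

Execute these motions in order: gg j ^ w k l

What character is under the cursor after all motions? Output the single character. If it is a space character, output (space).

Answer: f

Derivation:
After 1 (gg): row=0 col=0 char='t'
After 2 (j): row=1 col=0 char='_'
After 3 (^): row=1 col=2 char='f'
After 4 (w): row=1 col=8 char='s'
After 5 (k): row=0 col=8 char='_'
After 6 (l): row=0 col=9 char='f'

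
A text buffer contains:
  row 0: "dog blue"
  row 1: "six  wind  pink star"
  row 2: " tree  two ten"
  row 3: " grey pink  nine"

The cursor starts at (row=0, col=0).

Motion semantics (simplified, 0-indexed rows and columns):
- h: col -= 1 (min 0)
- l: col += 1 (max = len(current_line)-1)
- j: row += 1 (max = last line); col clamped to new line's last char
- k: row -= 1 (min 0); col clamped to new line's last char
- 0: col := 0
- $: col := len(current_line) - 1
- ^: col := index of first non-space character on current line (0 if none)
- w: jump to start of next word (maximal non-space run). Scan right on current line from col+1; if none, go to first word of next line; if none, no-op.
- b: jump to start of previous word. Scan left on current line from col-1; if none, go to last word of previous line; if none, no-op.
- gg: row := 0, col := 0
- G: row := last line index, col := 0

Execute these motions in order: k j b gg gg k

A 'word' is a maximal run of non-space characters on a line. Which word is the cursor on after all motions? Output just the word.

Answer: dog

Derivation:
After 1 (k): row=0 col=0 char='d'
After 2 (j): row=1 col=0 char='s'
After 3 (b): row=0 col=4 char='b'
After 4 (gg): row=0 col=0 char='d'
After 5 (gg): row=0 col=0 char='d'
After 6 (k): row=0 col=0 char='d'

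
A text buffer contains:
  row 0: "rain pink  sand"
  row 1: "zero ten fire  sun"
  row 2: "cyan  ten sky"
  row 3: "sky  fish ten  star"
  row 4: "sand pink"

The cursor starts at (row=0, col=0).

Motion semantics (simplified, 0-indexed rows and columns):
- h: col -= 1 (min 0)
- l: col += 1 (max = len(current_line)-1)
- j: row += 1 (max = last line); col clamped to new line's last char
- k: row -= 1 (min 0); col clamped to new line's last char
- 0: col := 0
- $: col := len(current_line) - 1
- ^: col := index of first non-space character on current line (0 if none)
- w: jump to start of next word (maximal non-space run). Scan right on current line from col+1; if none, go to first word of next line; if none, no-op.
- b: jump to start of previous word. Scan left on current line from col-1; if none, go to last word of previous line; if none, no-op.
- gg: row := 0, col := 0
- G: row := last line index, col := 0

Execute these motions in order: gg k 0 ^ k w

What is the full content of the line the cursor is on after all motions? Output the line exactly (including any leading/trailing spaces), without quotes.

Answer: rain pink  sand

Derivation:
After 1 (gg): row=0 col=0 char='r'
After 2 (k): row=0 col=0 char='r'
After 3 (0): row=0 col=0 char='r'
After 4 (^): row=0 col=0 char='r'
After 5 (k): row=0 col=0 char='r'
After 6 (w): row=0 col=5 char='p'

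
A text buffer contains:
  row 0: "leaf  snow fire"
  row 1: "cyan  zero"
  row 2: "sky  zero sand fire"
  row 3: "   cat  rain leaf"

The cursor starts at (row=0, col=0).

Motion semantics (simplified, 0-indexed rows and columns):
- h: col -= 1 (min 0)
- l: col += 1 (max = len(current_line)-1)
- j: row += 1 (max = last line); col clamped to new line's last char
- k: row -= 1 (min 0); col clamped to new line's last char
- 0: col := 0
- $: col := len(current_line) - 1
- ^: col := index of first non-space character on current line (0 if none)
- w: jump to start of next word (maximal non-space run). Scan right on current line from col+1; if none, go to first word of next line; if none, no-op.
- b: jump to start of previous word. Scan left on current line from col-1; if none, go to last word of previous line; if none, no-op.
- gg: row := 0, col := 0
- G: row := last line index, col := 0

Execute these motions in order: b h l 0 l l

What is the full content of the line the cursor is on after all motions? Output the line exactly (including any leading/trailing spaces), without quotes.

Answer: leaf  snow fire

Derivation:
After 1 (b): row=0 col=0 char='l'
After 2 (h): row=0 col=0 char='l'
After 3 (l): row=0 col=1 char='e'
After 4 (0): row=0 col=0 char='l'
After 5 (l): row=0 col=1 char='e'
After 6 (l): row=0 col=2 char='a'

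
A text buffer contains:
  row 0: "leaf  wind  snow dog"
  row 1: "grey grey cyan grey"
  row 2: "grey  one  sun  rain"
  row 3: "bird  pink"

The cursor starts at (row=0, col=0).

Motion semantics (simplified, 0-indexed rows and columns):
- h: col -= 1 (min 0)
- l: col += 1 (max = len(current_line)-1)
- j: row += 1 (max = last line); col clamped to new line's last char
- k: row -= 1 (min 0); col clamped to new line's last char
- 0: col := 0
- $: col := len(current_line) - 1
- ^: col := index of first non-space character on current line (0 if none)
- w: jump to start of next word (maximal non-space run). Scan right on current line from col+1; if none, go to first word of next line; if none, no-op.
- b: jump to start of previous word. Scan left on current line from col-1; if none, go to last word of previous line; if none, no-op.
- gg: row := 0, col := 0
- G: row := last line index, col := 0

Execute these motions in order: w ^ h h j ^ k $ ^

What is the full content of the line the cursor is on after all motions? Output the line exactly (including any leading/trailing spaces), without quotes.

After 1 (w): row=0 col=6 char='w'
After 2 (^): row=0 col=0 char='l'
After 3 (h): row=0 col=0 char='l'
After 4 (h): row=0 col=0 char='l'
After 5 (j): row=1 col=0 char='g'
After 6 (^): row=1 col=0 char='g'
After 7 (k): row=0 col=0 char='l'
After 8 ($): row=0 col=19 char='g'
After 9 (^): row=0 col=0 char='l'

Answer: leaf  wind  snow dog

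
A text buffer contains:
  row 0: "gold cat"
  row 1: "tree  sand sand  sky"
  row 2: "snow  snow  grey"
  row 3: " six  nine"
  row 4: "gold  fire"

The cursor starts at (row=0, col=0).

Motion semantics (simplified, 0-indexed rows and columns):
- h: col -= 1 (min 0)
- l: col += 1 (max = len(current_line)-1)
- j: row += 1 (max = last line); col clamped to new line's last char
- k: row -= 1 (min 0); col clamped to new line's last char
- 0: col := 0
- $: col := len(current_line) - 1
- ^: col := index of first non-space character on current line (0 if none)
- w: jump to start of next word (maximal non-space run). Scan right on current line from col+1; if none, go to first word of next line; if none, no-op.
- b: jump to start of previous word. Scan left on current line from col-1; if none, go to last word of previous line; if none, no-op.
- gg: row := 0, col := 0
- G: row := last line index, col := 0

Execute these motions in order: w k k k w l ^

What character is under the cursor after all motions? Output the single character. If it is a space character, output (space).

After 1 (w): row=0 col=5 char='c'
After 2 (k): row=0 col=5 char='c'
After 3 (k): row=0 col=5 char='c'
After 4 (k): row=0 col=5 char='c'
After 5 (w): row=1 col=0 char='t'
After 6 (l): row=1 col=1 char='r'
After 7 (^): row=1 col=0 char='t'

Answer: t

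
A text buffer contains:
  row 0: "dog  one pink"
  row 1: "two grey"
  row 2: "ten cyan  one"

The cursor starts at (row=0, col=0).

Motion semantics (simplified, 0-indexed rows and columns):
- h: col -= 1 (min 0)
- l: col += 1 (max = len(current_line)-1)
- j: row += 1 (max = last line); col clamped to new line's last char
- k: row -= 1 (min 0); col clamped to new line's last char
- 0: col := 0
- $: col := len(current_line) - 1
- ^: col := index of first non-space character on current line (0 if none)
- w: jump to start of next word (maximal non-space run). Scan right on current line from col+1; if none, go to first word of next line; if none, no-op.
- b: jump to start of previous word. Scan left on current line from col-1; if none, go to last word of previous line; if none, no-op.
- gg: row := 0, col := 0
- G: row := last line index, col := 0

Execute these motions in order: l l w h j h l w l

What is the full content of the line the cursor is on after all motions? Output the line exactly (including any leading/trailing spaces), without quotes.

Answer: ten cyan  one

Derivation:
After 1 (l): row=0 col=1 char='o'
After 2 (l): row=0 col=2 char='g'
After 3 (w): row=0 col=5 char='o'
After 4 (h): row=0 col=4 char='_'
After 5 (j): row=1 col=4 char='g'
After 6 (h): row=1 col=3 char='_'
After 7 (l): row=1 col=4 char='g'
After 8 (w): row=2 col=0 char='t'
After 9 (l): row=2 col=1 char='e'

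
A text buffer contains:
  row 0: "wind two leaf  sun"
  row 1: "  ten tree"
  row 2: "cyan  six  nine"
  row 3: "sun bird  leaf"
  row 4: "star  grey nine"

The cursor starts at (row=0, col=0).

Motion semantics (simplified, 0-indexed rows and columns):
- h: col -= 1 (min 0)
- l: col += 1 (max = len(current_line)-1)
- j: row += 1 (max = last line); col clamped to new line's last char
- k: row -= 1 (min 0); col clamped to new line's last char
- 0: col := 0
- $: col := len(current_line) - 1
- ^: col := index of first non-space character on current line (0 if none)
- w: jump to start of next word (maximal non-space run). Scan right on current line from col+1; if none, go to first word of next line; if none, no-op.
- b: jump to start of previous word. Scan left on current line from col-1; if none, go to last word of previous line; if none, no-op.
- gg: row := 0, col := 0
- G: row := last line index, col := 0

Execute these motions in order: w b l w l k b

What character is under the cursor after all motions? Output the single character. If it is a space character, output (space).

After 1 (w): row=0 col=5 char='t'
After 2 (b): row=0 col=0 char='w'
After 3 (l): row=0 col=1 char='i'
After 4 (w): row=0 col=5 char='t'
After 5 (l): row=0 col=6 char='w'
After 6 (k): row=0 col=6 char='w'
After 7 (b): row=0 col=5 char='t'

Answer: t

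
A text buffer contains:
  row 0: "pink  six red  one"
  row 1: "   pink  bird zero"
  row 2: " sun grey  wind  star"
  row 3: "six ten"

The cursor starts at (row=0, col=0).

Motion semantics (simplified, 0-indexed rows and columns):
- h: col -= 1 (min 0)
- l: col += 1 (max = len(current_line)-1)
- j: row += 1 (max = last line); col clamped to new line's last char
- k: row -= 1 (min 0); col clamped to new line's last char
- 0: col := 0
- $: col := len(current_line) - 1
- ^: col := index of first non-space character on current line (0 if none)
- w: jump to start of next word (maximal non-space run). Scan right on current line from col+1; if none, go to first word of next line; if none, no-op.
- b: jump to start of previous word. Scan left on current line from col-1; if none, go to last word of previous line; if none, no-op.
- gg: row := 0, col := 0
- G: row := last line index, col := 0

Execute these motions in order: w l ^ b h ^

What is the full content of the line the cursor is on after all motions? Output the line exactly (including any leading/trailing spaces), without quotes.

Answer: pink  six red  one

Derivation:
After 1 (w): row=0 col=6 char='s'
After 2 (l): row=0 col=7 char='i'
After 3 (^): row=0 col=0 char='p'
After 4 (b): row=0 col=0 char='p'
After 5 (h): row=0 col=0 char='p'
After 6 (^): row=0 col=0 char='p'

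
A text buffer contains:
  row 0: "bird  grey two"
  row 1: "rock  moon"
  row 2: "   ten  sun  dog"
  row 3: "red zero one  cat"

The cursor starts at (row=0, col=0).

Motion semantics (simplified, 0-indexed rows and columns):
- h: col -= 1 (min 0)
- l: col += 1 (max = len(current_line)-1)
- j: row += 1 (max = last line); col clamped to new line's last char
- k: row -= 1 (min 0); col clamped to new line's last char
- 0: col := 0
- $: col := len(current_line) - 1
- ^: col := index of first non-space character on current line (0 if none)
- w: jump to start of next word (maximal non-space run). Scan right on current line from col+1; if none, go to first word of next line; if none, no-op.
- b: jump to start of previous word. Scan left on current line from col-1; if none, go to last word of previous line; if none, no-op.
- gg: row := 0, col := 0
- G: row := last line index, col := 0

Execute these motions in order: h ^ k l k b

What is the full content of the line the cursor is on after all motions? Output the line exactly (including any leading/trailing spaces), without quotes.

After 1 (h): row=0 col=0 char='b'
After 2 (^): row=0 col=0 char='b'
After 3 (k): row=0 col=0 char='b'
After 4 (l): row=0 col=1 char='i'
After 5 (k): row=0 col=1 char='i'
After 6 (b): row=0 col=0 char='b'

Answer: bird  grey two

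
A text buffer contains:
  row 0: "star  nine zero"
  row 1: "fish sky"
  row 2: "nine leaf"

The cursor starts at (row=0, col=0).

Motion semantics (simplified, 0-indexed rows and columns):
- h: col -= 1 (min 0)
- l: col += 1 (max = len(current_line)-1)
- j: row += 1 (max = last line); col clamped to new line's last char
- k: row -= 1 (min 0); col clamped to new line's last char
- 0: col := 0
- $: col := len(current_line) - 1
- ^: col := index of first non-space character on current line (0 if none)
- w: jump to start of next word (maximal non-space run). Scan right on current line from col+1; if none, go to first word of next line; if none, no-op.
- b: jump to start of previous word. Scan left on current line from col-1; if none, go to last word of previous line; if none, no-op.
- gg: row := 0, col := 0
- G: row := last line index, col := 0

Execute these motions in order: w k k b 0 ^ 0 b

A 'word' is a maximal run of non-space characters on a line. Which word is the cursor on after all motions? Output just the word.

After 1 (w): row=0 col=6 char='n'
After 2 (k): row=0 col=6 char='n'
After 3 (k): row=0 col=6 char='n'
After 4 (b): row=0 col=0 char='s'
After 5 (0): row=0 col=0 char='s'
After 6 (^): row=0 col=0 char='s'
After 7 (0): row=0 col=0 char='s'
After 8 (b): row=0 col=0 char='s'

Answer: star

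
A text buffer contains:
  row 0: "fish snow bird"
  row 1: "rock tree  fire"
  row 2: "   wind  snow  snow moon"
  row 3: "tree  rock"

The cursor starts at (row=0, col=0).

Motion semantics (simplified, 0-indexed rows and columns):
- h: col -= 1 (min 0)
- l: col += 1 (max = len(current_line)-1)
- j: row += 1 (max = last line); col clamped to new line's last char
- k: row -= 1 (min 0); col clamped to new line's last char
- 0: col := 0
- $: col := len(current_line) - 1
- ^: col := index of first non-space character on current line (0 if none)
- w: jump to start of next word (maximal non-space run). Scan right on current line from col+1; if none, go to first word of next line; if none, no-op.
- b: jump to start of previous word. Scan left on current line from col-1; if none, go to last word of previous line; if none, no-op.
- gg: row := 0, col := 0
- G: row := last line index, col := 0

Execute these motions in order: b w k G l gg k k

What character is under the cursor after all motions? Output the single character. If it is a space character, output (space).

After 1 (b): row=0 col=0 char='f'
After 2 (w): row=0 col=5 char='s'
After 3 (k): row=0 col=5 char='s'
After 4 (G): row=3 col=0 char='t'
After 5 (l): row=3 col=1 char='r'
After 6 (gg): row=0 col=0 char='f'
After 7 (k): row=0 col=0 char='f'
After 8 (k): row=0 col=0 char='f'

Answer: f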